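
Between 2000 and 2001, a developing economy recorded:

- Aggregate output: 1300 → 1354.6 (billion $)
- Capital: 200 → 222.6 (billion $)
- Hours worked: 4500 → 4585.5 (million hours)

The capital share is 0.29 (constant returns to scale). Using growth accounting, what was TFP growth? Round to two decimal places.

-0.43%

Aggregate output growth = (1354.6 − 1300) / 1300 = 4.2%.
Capital growth = (222.6 − 200) / 200 = 11.3%.
Hours worked growth = (4585.5 − 4500) / 4500 = 1.9%.
Labor's share = 1 − 0.29 = 0.71.
Capital: 0.29 × 11.3 = 3.277 pp.
Hours worked: 0.71 × 1.9 = 1.349 pp.
TFP growth = 4.2 − 4.626 = -0.426%.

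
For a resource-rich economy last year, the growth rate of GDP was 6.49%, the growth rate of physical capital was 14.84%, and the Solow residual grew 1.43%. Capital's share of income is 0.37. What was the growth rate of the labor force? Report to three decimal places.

Labor's share = 1 − 0.37 = 0.63.
gY = gA + 0.37×14.84 + 0.63×g.
0.63×g = 6.49 − 1.43 − 5.4908 = -0.4308.
g = -0.4308 / 0.63 = -0.68381%.

-0.684%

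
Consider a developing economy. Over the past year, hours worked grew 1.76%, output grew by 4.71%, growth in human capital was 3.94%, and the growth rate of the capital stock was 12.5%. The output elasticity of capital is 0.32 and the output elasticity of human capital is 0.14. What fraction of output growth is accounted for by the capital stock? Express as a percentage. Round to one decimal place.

The capital stock contributed 0.32 × 12.5 = 4 pp.
Share of growth = 4 / 4.71 × 100 = 84.926%.

84.9%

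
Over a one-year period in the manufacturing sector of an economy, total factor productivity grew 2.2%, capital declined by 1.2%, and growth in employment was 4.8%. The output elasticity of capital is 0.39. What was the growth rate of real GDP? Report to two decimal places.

4.66%

Labor's share = 1 − 0.39 = 0.61.
Capital: 0.39 × (-1.2) = -0.468 pp.
Employment: 0.61 × 4.8 = 2.928 pp.
Output growth = 2.2 + 2.46 = 4.66%.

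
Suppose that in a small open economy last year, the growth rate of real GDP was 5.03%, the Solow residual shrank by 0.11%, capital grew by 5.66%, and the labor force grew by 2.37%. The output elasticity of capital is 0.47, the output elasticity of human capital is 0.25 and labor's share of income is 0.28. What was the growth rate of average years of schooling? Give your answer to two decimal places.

Labor's share = 1 − 0.47 − 0.25 = 0.28.
gY = gA + 0.47×5.66 + 0.28×2.37 + 0.25×g.
0.25×g = 5.03 + 0.11 − 3.3238 = 1.8162.
g = 1.8162 / 0.25 = 7.2648%.

Average years of schooling growth was 7.26%.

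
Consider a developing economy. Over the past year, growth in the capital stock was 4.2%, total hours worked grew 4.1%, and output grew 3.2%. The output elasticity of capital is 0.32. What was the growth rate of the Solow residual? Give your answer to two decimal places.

Labor's share = 1 − 0.32 = 0.68.
The capital stock: 0.32 × 4.2 = 1.344 pp.
Total hours worked: 0.68 × 4.1 = 2.788 pp.
TFP growth = 3.2 − 4.132 = -0.932%.

-0.93%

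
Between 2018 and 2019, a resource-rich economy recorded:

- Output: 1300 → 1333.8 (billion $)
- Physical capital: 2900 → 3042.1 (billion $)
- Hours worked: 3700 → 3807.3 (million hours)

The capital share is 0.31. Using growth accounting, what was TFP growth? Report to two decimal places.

Output growth = (1333.8 − 1300) / 1300 = 2.6%.
Physical capital growth = (3042.1 − 2900) / 2900 = 4.9%.
Hours worked growth = (3807.3 − 3700) / 3700 = 2.9%.
Labor's share = 1 − 0.31 = 0.69.
Physical capital: 0.31 × 4.9 = 1.519 pp.
Hours worked: 0.69 × 2.9 = 2.001 pp.
TFP growth = 2.6 − 3.52 = -0.92%.

-0.92%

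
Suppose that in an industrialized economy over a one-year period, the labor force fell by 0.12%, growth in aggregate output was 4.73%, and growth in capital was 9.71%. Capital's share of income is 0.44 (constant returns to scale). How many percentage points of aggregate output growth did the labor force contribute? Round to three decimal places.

Labor's share = 1 − 0.44 = 0.56.
Contribution = share × growth = 0.56 × (-0.12) = -0.0672 pp.

-0.067 pp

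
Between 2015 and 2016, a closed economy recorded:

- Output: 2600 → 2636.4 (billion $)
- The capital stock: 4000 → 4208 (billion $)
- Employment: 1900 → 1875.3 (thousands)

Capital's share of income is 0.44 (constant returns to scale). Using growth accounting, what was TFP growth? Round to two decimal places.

-0.16%

Output growth = (2636.4 − 2600) / 2600 = 1.4%.
The capital stock growth = (4208 − 4000) / 4000 = 5.2%.
Employment growth = (1875.3 − 1900) / 1900 = -1.3%.
Labor's share = 1 − 0.44 = 0.56.
The capital stock: 0.44 × 5.2 = 2.288 pp.
Employment: 0.56 × (-1.3) = -0.728 pp.
TFP growth = 1.4 − 1.56 = -0.16%.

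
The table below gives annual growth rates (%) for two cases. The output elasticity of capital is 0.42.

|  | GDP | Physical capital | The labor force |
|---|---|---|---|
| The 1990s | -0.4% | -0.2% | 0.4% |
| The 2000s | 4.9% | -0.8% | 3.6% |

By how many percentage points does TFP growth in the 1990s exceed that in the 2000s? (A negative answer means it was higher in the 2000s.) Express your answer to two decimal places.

-3.70 percentage points

Labor's share = 1 − 0.42 = 0.58.
The 1990s: TFP = -0.4 + 0.084 − 0.232 = -0.548%.
The 2000s: TFP = 4.9 + 0.336 − 2.088 = 3.148%.
Difference = -0.548 − (3.148) = -3.696 pp.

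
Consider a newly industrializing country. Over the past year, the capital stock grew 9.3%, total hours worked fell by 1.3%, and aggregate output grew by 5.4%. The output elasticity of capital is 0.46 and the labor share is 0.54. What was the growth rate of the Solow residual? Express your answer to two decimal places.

Labor's share = 1 − 0.46 = 0.54.
The capital stock: 0.46 × 9.3 = 4.278 pp.
Total hours worked: 0.54 × (-1.3) = -0.702 pp.
TFP growth = 5.4 − 3.576 = 1.824%.

1.82%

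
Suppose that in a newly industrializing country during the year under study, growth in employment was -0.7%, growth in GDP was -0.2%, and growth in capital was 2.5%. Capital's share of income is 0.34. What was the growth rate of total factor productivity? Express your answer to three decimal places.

Labor's share = 1 − 0.34 = 0.66.
Capital: 0.34 × 2.5 = 0.85 pp.
Employment: 0.66 × (-0.7) = -0.462 pp.
TFP growth = -0.2 − 0.388 = -0.588%.

-0.588%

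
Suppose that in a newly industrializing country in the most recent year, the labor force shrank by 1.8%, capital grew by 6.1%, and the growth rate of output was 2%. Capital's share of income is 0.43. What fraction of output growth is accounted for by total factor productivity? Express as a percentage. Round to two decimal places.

Labor's share = 1 − 0.43 = 0.57.
Capital: 0.43 × 6.1 = 2.623 pp.
The labor force: 0.57 × (-1.8) = -1.026 pp.
TFP growth = 2 − 1.597 = 0.403%.
TFP share of growth = 0.403 / 2 × 100 = 20.15%.

20.15%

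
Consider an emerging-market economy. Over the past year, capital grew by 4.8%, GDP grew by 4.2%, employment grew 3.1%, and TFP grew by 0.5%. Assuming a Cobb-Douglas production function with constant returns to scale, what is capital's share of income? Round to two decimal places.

gY = gA + α·gK + (1−α)·gL, so gY − gA − gL = α(gK − gL).
4.2 − 0.5 − 3.1 = α × (4.8 − 3.1).
0.6 = 1.7 α, so α = 0.3529.

0.35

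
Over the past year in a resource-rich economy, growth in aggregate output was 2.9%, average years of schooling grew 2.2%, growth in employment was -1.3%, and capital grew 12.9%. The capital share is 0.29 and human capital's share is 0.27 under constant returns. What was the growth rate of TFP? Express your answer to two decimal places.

-0.86%

Labor's share = 1 − 0.29 − 0.27 = 0.44.
Capital: 0.29 × 12.9 = 3.741 pp.
Average years of schooling: 0.27 × 2.2 = 0.594 pp.
Employment: 0.44 × (-1.3) = -0.572 pp.
TFP growth = 2.9 − 3.763 = -0.863%.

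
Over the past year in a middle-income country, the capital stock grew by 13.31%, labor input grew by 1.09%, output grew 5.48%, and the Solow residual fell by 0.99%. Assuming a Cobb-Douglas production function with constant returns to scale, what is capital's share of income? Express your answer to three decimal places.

0.440

gY = gA + α·gK + (1−α)·gL, so gY − gA − gL = α(gK − gL).
5.48 + 0.99 − 1.09 = α × (13.31 − 1.09).
5.38 = 12.22 α, so α = 0.44026.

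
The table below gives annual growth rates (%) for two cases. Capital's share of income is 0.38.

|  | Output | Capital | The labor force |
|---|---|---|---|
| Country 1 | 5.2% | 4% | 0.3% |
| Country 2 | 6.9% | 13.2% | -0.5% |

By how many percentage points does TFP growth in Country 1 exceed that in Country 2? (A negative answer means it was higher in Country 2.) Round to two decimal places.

1.30 percentage points

Labor's share = 1 − 0.38 = 0.62.
Country 1: TFP = 5.2 − 1.52 − 0.186 = 3.494%.
Country 2: TFP = 6.9 − 5.016 + 0.31 = 2.194%.
Difference = 3.494 − (2.194) = 1.3 pp.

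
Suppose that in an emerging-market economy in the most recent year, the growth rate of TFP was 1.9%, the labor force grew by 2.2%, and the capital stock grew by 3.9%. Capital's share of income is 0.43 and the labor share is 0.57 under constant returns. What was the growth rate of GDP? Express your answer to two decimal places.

Labor's share = 1 − 0.43 = 0.57.
The capital stock: 0.43 × 3.9 = 1.677 pp.
The labor force: 0.57 × 2.2 = 1.254 pp.
Output growth = 1.9 + 2.931 = 4.831%.

GDP grew 4.83%.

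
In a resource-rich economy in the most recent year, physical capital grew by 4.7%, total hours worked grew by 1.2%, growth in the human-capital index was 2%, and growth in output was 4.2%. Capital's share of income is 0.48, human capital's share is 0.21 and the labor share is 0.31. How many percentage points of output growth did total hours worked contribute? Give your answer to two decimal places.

0.37 pp

Labor's share = 1 − 0.48 − 0.21 = 0.31.
Contribution = share × growth = 0.31 × 1.2 = 0.372 pp.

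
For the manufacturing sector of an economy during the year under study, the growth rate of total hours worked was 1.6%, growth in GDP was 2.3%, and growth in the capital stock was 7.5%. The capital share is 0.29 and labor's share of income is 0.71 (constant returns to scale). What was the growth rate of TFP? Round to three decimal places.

-1.011%

Labor's share = 1 − 0.29 = 0.71.
The capital stock: 0.29 × 7.5 = 2.175 pp.
Total hours worked: 0.71 × 1.6 = 1.136 pp.
TFP growth = 2.3 − 3.311 = -1.011%.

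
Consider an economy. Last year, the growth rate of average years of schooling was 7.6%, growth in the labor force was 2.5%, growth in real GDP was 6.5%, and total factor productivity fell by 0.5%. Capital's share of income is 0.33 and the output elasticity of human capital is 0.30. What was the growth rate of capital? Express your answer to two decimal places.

11.50%

Labor's share = 1 − 0.33 − 0.3 = 0.37.
gY = gA + 0.3×7.6 + 0.37×2.5 + 0.33×g.
0.33×g = 6.5 + 0.5 − 3.205 = 3.795.
g = 3.795 / 0.33 = 11.5%.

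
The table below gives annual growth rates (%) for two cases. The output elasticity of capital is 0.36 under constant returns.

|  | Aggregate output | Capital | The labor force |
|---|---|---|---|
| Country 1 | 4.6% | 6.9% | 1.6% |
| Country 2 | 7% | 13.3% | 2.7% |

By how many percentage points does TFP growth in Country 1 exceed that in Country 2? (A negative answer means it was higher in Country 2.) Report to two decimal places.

0.61 percentage points

Labor's share = 1 − 0.36 = 0.64.
Country 1: TFP = 4.6 − 2.484 − 1.024 = 1.092%.
Country 2: TFP = 7 − 4.788 − 1.728 = 0.484%.
Difference = 1.092 − (0.484) = 0.608 pp.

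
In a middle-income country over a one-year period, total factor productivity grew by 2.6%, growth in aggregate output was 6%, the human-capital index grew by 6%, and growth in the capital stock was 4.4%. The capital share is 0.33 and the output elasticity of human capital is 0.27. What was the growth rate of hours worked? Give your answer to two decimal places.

0.82%

Labor's share = 1 − 0.33 − 0.27 = 0.4.
gY = gA + 0.33×4.4 + 0.27×6 + 0.4×g.
0.4×g = 6 − 2.6 − 3.072 = 0.328.
g = 0.328 / 0.4 = 0.82%.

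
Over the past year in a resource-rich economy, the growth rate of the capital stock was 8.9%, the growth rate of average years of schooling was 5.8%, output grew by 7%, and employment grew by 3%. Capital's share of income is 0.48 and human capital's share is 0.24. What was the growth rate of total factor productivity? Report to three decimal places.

0.496%

Labor's share = 1 − 0.48 − 0.24 = 0.28.
The capital stock: 0.48 × 8.9 = 4.272 pp.
Average years of schooling: 0.24 × 5.8 = 1.392 pp.
Employment: 0.28 × 3 = 0.84 pp.
TFP growth = 7 − 6.504 = 0.496%.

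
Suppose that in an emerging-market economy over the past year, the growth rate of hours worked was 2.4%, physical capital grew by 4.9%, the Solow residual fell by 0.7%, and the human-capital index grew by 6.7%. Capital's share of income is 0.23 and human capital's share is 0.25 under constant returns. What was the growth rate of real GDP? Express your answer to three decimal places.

Labor's share = 1 − 0.23 − 0.25 = 0.52.
Physical capital: 0.23 × 4.9 = 1.127 pp.
The human-capital index: 0.25 × 6.7 = 1.675 pp.
Hours worked: 0.52 × 2.4 = 1.248 pp.
Output growth = -0.7 + 4.05 = 3.35%.

3.350%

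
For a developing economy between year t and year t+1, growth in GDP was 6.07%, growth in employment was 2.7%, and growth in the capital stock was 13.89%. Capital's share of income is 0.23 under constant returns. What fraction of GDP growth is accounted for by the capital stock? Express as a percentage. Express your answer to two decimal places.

The capital stock contributed 0.23 × 13.89 = 3.1947 pp.
Share of growth = 3.1947 / 6.07 × 100 = 52.631%.

The capital stock accounted for 52.63% of growth.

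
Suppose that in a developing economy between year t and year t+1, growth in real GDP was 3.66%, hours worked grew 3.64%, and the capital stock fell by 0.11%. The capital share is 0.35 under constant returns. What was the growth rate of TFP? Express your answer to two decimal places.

Labor's share = 1 − 0.35 = 0.65.
The capital stock: 0.35 × (-0.11) = -0.0385 pp.
Hours worked: 0.65 × 3.64 = 2.366 pp.
TFP growth = 3.66 − 2.3275 = 1.3325%.

TFP grew 1.33%.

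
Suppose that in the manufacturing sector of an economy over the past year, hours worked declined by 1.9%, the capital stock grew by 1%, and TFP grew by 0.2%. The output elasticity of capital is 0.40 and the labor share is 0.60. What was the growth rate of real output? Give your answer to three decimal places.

-0.540%

Labor's share = 1 − 0.4 = 0.6.
The capital stock: 0.4 × 1 = 0.4 pp.
Hours worked: 0.6 × (-1.9) = -1.14 pp.
Output growth = 0.2 + (-0.74) = -0.54%.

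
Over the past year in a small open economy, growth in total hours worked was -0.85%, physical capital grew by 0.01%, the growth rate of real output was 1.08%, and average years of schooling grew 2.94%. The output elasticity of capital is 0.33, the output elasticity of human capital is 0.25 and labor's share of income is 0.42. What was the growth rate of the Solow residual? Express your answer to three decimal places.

Labor's share = 1 − 0.33 − 0.25 = 0.42.
Physical capital: 0.33 × 0.01 = 0.0033 pp.
Average years of schooling: 0.25 × 2.94 = 0.735 pp.
Total hours worked: 0.42 × (-0.85) = -0.357 pp.
TFP growth = 1.08 − 0.3813 = 0.6987%.

0.699%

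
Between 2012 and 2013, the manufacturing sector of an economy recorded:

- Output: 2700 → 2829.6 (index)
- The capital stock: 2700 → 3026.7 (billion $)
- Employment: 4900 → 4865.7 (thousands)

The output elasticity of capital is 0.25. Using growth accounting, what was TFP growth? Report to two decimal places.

2.30%

Output growth = (2829.6 − 2700) / 2700 = 4.8%.
The capital stock growth = (3026.7 − 2700) / 2700 = 12.1%.
Employment growth = (4865.7 − 4900) / 4900 = -0.7%.
Labor's share = 1 − 0.25 = 0.75.
The capital stock: 0.25 × 12.1 = 3.025 pp.
Employment: 0.75 × (-0.7) = -0.525 pp.
TFP growth = 4.8 − 2.5 = 2.3%.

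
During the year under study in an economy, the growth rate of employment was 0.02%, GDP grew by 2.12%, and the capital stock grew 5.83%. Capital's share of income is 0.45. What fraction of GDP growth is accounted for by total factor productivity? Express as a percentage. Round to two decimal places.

Labor's share = 1 − 0.45 = 0.55.
The capital stock: 0.45 × 5.83 = 2.6235 pp.
Employment: 0.55 × 0.02 = 0.011 pp.
TFP growth = 2.12 − 2.6345 = -0.5145%.
TFP share of growth = -0.5145 / 2.12 × 100 = -24.2689%.

Total factor productivity accounted for -24.27% of growth.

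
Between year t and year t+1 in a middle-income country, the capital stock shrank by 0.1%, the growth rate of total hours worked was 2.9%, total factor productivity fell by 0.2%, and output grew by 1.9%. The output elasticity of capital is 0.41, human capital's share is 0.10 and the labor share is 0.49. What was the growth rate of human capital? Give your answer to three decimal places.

Human capital grew 7.200%.

Labor's share = 1 − 0.41 − 0.1 = 0.49.
gY = gA + 0.41×(-0.1) + 0.49×2.9 + 0.1×g.
0.1×g = 1.9 + 0.2 − 1.38 = 0.72.
g = 0.72 / 0.1 = 7.2%.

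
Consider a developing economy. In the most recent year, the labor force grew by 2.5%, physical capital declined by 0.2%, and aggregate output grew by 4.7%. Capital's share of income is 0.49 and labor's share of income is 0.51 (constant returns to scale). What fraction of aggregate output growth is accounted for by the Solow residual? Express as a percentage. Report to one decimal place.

Labor's share = 1 − 0.49 = 0.51.
Physical capital: 0.49 × (-0.2) = -0.098 pp.
The labor force: 0.51 × 2.5 = 1.275 pp.
TFP growth = 4.7 − 1.177 = 3.523%.
TFP share of growth = 3.523 / 4.7 × 100 = 74.957%.

The Solow residual accounted for 75.0% of growth.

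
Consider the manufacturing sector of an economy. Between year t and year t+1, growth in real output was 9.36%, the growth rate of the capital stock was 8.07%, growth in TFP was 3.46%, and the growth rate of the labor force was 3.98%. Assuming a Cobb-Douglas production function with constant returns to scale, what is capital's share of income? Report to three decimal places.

gY = gA + α·gK + (1−α)·gL, so gY − gA − gL = α(gK − gL).
9.36 − 3.46 − 3.98 = α × (8.07 − 3.98).
1.92 = 4.09 α, so α = 0.46944.

α = 0.469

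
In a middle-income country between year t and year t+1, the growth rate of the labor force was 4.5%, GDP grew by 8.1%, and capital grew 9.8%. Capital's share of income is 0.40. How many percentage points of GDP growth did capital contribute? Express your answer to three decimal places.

3.920 pp

Contribution = share × growth = 0.4 × 9.8 = 3.92 pp.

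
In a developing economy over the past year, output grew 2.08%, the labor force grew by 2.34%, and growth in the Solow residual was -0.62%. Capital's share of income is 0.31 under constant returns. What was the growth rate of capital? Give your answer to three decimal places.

3.501%

Labor's share = 1 − 0.31 = 0.69.
gY = gA + 0.69×2.34 + 0.31×g.
0.31×g = 2.08 + 0.62 − 1.6146 = 1.0854.
g = 1.0854 / 0.31 = 3.50129%.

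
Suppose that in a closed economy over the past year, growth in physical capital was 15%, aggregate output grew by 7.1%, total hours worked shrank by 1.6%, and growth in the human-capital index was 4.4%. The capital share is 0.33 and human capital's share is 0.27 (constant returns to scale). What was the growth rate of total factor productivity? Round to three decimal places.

Labor's share = 1 − 0.33 − 0.27 = 0.4.
Physical capital: 0.33 × 15 = 4.95 pp.
The human-capital index: 0.27 × 4.4 = 1.188 pp.
Total hours worked: 0.4 × (-1.6) = -0.64 pp.
TFP growth = 7.1 − 5.498 = 1.602%.

1.602%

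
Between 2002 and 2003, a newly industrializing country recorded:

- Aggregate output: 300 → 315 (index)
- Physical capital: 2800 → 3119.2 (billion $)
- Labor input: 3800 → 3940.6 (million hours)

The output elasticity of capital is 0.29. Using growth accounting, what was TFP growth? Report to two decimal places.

-0.93%

Aggregate output growth = (315 − 300) / 300 = 5%.
Physical capital growth = (3119.2 − 2800) / 2800 = 11.4%.
Labor input growth = (3940.6 − 3800) / 3800 = 3.7%.
Labor's share = 1 − 0.29 = 0.71.
Physical capital: 0.29 × 11.4 = 3.306 pp.
Labor input: 0.71 × 3.7 = 2.627 pp.
TFP growth = 5 − 5.933 = -0.933%.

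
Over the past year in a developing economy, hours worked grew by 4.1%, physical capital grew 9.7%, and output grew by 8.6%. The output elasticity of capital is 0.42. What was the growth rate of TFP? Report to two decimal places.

Labor's share = 1 − 0.42 = 0.58.
Physical capital: 0.42 × 9.7 = 4.074 pp.
Hours worked: 0.58 × 4.1 = 2.378 pp.
TFP growth = 8.6 − 6.452 = 2.148%.

2.15%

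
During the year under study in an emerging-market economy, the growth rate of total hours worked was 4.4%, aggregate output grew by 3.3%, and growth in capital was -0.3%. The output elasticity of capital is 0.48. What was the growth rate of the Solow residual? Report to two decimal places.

1.16%

Labor's share = 1 − 0.48 = 0.52.
Capital: 0.48 × (-0.3) = -0.144 pp.
Total hours worked: 0.52 × 4.4 = 2.288 pp.
TFP growth = 3.3 − 2.144 = 1.156%.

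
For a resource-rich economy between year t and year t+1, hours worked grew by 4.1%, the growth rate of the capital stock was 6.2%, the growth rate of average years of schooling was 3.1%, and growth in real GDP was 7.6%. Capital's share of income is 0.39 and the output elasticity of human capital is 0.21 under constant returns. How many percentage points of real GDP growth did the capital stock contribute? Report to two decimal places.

2.42 pp

Contribution = share × growth = 0.39 × 6.2 = 2.418 pp.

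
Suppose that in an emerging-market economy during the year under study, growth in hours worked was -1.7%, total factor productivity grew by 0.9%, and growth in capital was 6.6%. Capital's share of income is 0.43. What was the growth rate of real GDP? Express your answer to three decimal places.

Labor's share = 1 − 0.43 = 0.57.
Capital: 0.43 × 6.6 = 2.838 pp.
Hours worked: 0.57 × (-1.7) = -0.969 pp.
Output growth = 0.9 + 1.869 = 2.769%.

Real GDP growth was 2.769%.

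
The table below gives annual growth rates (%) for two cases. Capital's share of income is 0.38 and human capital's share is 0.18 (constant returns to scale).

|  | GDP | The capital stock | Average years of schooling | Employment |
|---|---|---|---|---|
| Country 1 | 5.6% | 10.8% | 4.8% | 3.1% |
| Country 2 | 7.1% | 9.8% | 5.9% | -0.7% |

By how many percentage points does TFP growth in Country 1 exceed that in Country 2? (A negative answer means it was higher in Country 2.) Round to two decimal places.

Labor's share = 1 − 0.38 − 0.18 = 0.44.
Country 1: TFP = 5.6 − 4.104 − 0.864 − 1.364 = -0.732%.
Country 2: TFP = 7.1 − 3.724 − 1.062 + 0.308 = 2.622%.
Difference = -0.732 − (2.622) = -3.354 pp.

-3.35 percentage points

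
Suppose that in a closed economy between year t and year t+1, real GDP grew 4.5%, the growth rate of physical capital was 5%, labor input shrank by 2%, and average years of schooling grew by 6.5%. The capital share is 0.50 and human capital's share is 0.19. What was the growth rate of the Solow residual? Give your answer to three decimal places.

1.385%

Labor's share = 1 − 0.5 − 0.19 = 0.31.
Physical capital: 0.5 × 5 = 2.5 pp.
Average years of schooling: 0.19 × 6.5 = 1.235 pp.
Labor input: 0.31 × (-2) = -0.62 pp.
TFP growth = 4.5 − 3.115 = 1.385%.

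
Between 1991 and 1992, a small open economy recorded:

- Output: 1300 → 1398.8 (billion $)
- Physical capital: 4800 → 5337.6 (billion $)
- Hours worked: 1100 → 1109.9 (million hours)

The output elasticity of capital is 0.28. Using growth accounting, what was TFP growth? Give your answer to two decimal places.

Output growth = (1398.8 − 1300) / 1300 = 7.6%.
Physical capital growth = (5337.6 − 4800) / 4800 = 11.2%.
Hours worked growth = (1109.9 − 1100) / 1100 = 0.9%.
Labor's share = 1 − 0.28 = 0.72.
Physical capital: 0.28 × 11.2 = 3.136 pp.
Hours worked: 0.72 × 0.9 = 0.648 pp.
TFP growth = 7.6 − 3.784 = 3.816%.

3.82%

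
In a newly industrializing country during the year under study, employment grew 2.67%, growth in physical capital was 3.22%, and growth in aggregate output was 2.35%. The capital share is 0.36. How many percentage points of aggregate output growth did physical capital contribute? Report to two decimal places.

Contribution = share × growth = 0.36 × 3.22 = 1.1592 pp.

1.16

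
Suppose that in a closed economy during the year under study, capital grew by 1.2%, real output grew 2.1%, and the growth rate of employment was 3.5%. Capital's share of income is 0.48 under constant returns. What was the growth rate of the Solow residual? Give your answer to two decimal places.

Labor's share = 1 − 0.48 = 0.52.
Capital: 0.48 × 1.2 = 0.576 pp.
Employment: 0.52 × 3.5 = 1.82 pp.
TFP growth = 2.1 − 2.396 = -0.296%.

-0.30%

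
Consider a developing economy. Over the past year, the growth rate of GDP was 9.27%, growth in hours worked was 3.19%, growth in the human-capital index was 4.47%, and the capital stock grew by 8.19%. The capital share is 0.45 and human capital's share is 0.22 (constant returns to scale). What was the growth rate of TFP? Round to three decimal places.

TFP grew 3.548%.

Labor's share = 1 − 0.45 − 0.22 = 0.33.
The capital stock: 0.45 × 8.19 = 3.6855 pp.
The human-capital index: 0.22 × 4.47 = 0.9834 pp.
Hours worked: 0.33 × 3.19 = 1.0527 pp.
TFP growth = 9.27 − 5.7216 = 3.5484%.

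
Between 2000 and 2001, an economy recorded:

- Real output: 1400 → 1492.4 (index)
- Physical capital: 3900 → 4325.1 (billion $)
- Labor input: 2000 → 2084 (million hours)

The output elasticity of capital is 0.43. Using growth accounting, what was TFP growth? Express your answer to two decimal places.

Real output growth = (1492.4 − 1400) / 1400 = 6.6%.
Physical capital growth = (4325.1 − 3900) / 3900 = 10.9%.
Labor input growth = (2084 − 2000) / 2000 = 4.2%.
Labor's share = 1 − 0.43 = 0.57.
Physical capital: 0.43 × 10.9 = 4.687 pp.
Labor input: 0.57 × 4.2 = 2.394 pp.
TFP growth = 6.6 − 7.081 = -0.481%.

-0.48%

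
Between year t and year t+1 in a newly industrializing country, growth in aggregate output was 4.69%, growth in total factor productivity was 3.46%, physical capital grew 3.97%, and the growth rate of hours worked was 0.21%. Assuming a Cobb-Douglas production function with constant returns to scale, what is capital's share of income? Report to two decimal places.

0.27

gY = gA + α·gK + (1−α)·gL, so gY − gA − gL = α(gK − gL).
4.69 − 3.46 − 0.21 = α × (3.97 − 0.21).
1.02 = 3.76 α, so α = 0.2713.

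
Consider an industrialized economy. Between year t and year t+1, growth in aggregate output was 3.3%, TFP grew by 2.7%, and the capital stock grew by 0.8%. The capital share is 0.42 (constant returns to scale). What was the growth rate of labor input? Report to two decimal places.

Labor's share = 1 − 0.42 = 0.58.
gY = gA + 0.42×0.8 + 0.58×g.
0.58×g = 3.3 − 2.7 − 0.336 = 0.264.
g = 0.264 / 0.58 = 0.4552%.

0.46%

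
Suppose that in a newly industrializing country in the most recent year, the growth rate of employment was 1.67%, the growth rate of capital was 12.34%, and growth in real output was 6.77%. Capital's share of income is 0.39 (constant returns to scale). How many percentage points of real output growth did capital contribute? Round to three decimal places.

Contribution = share × growth = 0.39 × 12.34 = 4.8126 pp.

4.813 percentage points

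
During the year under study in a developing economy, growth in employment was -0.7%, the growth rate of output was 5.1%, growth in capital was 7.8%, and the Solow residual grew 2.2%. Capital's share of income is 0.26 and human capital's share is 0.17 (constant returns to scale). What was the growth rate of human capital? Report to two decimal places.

7.48%

Labor's share = 1 − 0.26 − 0.17 = 0.57.
gY = gA + 0.26×7.8 + 0.57×(-0.7) + 0.17×g.
0.17×g = 5.1 − 2.2 − 1.629 = 1.271.
g = 1.271 / 0.17 = 7.4765%.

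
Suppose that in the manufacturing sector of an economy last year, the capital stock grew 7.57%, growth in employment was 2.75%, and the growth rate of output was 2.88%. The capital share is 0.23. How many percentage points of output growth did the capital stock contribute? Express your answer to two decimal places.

Contribution = share × growth = 0.23 × 7.57 = 1.7411 pp.

1.74 percentage points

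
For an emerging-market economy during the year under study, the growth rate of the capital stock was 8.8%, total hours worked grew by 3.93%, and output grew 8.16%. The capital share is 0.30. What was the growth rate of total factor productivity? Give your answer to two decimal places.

Labor's share = 1 − 0.3 = 0.7.
The capital stock: 0.3 × 8.8 = 2.64 pp.
Total hours worked: 0.7 × 3.93 = 2.751 pp.
TFP growth = 8.16 − 5.391 = 2.769%.

Total factor productivity grew 2.77%.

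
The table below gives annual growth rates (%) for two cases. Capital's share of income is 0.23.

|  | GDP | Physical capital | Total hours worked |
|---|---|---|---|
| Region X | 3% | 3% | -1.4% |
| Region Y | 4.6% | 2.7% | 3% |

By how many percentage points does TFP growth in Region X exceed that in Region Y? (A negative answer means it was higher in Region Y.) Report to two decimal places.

1.72 percentage points

Labor's share = 1 − 0.23 = 0.77.
Region X: TFP = 3 − 0.69 + 1.078 = 3.388%.
Region Y: TFP = 4.6 − 0.621 − 2.31 = 1.669%.
Difference = 3.388 − (1.669) = 1.719 pp.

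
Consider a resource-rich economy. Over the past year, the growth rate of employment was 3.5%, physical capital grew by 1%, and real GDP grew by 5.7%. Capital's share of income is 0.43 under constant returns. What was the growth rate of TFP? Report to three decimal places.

Labor's share = 1 − 0.43 = 0.57.
Physical capital: 0.43 × 1 = 0.43 pp.
Employment: 0.57 × 3.5 = 1.995 pp.
TFP growth = 5.7 − 2.425 = 3.275%.

3.275%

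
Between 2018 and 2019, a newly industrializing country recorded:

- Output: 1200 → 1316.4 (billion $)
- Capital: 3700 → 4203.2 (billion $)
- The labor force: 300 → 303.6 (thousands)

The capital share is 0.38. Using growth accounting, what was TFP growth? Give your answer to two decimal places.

TFP grew 3.79%.

Output growth = (1316.4 − 1200) / 1200 = 9.7%.
Capital growth = (4203.2 − 3700) / 3700 = 13.6%.
The labor force growth = (303.6 − 300) / 300 = 1.2%.
Labor's share = 1 − 0.38 = 0.62.
Capital: 0.38 × 13.6 = 5.168 pp.
The labor force: 0.62 × 1.2 = 0.744 pp.
TFP growth = 9.7 − 5.912 = 3.788%.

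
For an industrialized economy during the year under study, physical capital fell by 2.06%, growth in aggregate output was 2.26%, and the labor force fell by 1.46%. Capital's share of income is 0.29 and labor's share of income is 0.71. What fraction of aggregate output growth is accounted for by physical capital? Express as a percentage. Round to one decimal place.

Physical capital contributed 0.29 × (-2.06) = -0.5974 pp.
Share of growth = -0.5974 / 2.26 × 100 = -26.434%.

-26.4%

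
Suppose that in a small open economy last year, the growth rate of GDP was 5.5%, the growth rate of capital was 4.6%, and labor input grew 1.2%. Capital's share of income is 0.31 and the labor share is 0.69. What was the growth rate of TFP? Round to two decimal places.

Labor's share = 1 − 0.31 = 0.69.
Capital: 0.31 × 4.6 = 1.426 pp.
Labor input: 0.69 × 1.2 = 0.828 pp.
TFP growth = 5.5 − 2.254 = 3.246%.

3.25%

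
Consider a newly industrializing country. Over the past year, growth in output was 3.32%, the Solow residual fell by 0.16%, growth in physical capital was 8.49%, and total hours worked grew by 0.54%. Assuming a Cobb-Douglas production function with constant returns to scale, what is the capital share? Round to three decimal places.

α = 0.370

gY = gA + α·gK + (1−α)·gL, so gY − gA − gL = α(gK − gL).
3.32 + 0.16 − 0.54 = α × (8.49 − 0.54).
2.94 = 7.95 α, so α = 0.36981.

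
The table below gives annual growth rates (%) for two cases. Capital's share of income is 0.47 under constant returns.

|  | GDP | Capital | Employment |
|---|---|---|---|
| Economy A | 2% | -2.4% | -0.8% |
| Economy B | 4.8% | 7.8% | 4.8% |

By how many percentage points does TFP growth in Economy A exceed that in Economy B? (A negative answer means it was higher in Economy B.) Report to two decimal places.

Labor's share = 1 − 0.47 = 0.53.
Economy A: TFP = 2 + 1.128 + 0.424 = 3.552%.
Economy B: TFP = 4.8 − 3.666 − 2.544 = -1.41%.
Difference = 3.552 − (-1.41) = 4.962 pp.

4.96 percentage points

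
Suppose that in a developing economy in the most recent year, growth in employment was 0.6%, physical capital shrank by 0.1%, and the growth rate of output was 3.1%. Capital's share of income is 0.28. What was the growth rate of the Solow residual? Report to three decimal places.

The Solow residual growth was 2.696%.

Labor's share = 1 − 0.28 = 0.72.
Physical capital: 0.28 × (-0.1) = -0.028 pp.
Employment: 0.72 × 0.6 = 0.432 pp.
TFP growth = 3.1 − 0.404 = 2.696%.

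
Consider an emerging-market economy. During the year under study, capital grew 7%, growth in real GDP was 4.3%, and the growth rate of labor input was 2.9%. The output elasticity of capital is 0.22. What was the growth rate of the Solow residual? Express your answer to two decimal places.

0.50%

Labor's share = 1 − 0.22 = 0.78.
Capital: 0.22 × 7 = 1.54 pp.
Labor input: 0.78 × 2.9 = 2.262 pp.
TFP growth = 4.3 − 3.802 = 0.498%.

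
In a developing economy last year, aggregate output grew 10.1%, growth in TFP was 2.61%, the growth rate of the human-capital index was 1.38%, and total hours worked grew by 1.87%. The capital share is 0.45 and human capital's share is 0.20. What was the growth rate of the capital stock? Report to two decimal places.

Labor's share = 1 − 0.45 − 0.2 = 0.35.
gY = gA + 0.2×1.38 + 0.35×1.87 + 0.45×g.
0.45×g = 10.1 − 2.61 − 0.9305 = 6.5595.
g = 6.5595 / 0.45 = 14.5767%.

14.58%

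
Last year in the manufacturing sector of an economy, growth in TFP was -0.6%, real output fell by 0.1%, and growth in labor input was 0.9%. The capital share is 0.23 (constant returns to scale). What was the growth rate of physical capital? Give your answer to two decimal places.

Labor's share = 1 − 0.23 = 0.77.
gY = gA + 0.77×0.9 + 0.23×g.
0.23×g = -0.1 + 0.6 − 0.693 = -0.193.
g = -0.193 / 0.23 = -0.8391%.

-0.84%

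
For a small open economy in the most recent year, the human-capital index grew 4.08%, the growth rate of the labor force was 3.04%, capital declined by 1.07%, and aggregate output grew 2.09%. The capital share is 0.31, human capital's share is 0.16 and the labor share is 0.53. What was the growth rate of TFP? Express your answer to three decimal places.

TFP grew 0.158%.

Labor's share = 1 − 0.31 − 0.16 = 0.53.
Capital: 0.31 × (-1.07) = -0.3317 pp.
The human-capital index: 0.16 × 4.08 = 0.6528 pp.
The labor force: 0.53 × 3.04 = 1.6112 pp.
TFP growth = 2.09 − 1.9323 = 0.1577%.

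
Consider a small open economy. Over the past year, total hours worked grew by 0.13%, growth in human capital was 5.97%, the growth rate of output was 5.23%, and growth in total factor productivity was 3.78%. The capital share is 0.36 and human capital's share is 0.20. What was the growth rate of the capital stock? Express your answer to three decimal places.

Labor's share = 1 − 0.36 − 0.2 = 0.44.
gY = gA + 0.2×5.97 + 0.44×0.13 + 0.36×g.
0.36×g = 5.23 − 3.78 − 1.2512 = 0.1988.
g = 0.1988 / 0.36 = 0.55222%.

The capital stock grew 0.552%.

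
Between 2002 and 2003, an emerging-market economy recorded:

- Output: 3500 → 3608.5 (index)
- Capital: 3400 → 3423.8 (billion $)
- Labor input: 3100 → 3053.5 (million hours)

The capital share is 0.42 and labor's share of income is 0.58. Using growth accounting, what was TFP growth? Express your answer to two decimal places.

3.68%

Output growth = (3608.5 − 3500) / 3500 = 3.1%.
Capital growth = (3423.8 − 3400) / 3400 = 0.7%.
Labor input growth = (3053.5 − 3100) / 3100 = -1.5%.
Labor's share = 1 − 0.42 = 0.58.
Capital: 0.42 × 0.7 = 0.294 pp.
Labor input: 0.58 × (-1.5) = -0.87 pp.
TFP growth = 3.1 + 0.576 = 3.676%.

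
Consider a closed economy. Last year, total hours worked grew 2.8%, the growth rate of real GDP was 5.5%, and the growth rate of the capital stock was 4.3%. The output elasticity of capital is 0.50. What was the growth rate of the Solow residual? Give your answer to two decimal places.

1.95%

Labor's share = 1 − 0.5 = 0.5.
The capital stock: 0.5 × 4.3 = 2.15 pp.
Total hours worked: 0.5 × 2.8 = 1.4 pp.
TFP growth = 5.5 − 3.55 = 1.95%.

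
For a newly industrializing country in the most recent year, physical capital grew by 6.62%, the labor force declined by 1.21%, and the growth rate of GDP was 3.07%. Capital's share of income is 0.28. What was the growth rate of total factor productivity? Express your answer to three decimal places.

Labor's share = 1 − 0.28 = 0.72.
Physical capital: 0.28 × 6.62 = 1.8536 pp.
The labor force: 0.72 × (-1.21) = -0.8712 pp.
TFP growth = 3.07 − 0.9824 = 2.0876%.

2.088%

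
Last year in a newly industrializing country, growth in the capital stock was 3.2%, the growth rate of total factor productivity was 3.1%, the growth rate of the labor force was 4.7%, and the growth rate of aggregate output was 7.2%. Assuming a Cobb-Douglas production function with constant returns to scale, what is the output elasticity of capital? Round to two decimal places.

The output elasticity of capital is 0.40.

gY = gA + α·gK + (1−α)·gL, so gY − gA − gL = α(gK − gL).
7.2 − 3.1 − 4.7 = α × (3.2 − 4.7).
-0.6 = -1.5 α, so α = 0.4.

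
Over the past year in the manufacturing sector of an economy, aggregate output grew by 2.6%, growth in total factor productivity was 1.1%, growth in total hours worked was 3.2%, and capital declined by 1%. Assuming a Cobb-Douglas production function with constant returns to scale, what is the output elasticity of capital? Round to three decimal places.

α = 0.405

gY = gA + α·gK + (1−α)·gL, so gY − gA − gL = α(gK − gL).
2.6 − 1.1 − 3.2 = α × (-1 − 3.2).
-1.7 = -4.2 α, so α = 0.40476.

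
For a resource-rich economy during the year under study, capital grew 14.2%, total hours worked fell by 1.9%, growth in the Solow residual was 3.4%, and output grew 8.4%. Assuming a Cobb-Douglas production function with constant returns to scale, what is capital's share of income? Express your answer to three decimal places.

gY = gA + α·gK + (1−α)·gL, so gY − gA − gL = α(gK − gL).
8.4 − 3.4 + 1.9 = α × (14.2 − (-1.9)).
6.9 = 16.1 α, so α = 0.42857.

0.429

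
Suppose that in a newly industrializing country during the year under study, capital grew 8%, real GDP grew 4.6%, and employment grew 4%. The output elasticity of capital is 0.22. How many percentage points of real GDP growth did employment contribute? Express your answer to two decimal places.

Labor's share = 1 − 0.22 = 0.78.
Contribution = share × growth = 0.78 × 4 = 3.12 pp.

3.12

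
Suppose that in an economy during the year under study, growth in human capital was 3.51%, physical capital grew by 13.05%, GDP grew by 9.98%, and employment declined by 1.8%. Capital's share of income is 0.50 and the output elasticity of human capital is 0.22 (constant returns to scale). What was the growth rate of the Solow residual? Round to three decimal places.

Labor's share = 1 − 0.5 − 0.22 = 0.28.
Physical capital: 0.5 × 13.05 = 6.525 pp.
Human capital: 0.22 × 3.51 = 0.7722 pp.
Employment: 0.28 × (-1.8) = -0.504 pp.
TFP growth = 9.98 − 6.7932 = 3.1868%.

The Solow residual grew 3.187%.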